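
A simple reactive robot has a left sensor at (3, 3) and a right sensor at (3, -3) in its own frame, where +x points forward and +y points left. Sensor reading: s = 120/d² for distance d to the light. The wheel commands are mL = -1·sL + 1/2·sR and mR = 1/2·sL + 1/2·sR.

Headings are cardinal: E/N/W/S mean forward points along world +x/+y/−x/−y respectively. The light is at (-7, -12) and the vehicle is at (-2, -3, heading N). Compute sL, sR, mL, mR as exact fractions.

30/37 15/26 -1005/1924 1335/1924

left sensor world pos  = (-5, 0); dL² = 148
right sensor world pos = (1, 0); dR² = 208
sL = 120/148 = 30/37
sR = 120/208 = 15/26
mL = -1·sL + 1/2·sR = -1005/1924
mR = 1/2·sL + 1/2·sR = 1335/1924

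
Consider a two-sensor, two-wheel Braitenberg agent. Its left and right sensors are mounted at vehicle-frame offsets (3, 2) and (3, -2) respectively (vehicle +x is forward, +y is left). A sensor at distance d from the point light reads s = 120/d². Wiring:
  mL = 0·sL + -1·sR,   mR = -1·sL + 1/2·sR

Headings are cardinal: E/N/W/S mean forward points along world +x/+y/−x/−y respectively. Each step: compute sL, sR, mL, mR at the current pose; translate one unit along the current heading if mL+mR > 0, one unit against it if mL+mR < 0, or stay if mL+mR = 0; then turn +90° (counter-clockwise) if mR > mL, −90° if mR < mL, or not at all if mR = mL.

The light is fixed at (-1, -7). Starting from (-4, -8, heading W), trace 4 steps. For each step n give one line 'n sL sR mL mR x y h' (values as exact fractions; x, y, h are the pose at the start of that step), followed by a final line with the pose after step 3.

n=0: pose=(-4,-8,W); sL=8/3, sR=120/37; mL=-120/37, mR=-116/111; mL+mR=-476/111 → advance -1; mR−mL=244/111 → turn +1·90°
n=1: pose=(-3,-8,S); sL=15/2, sR=15/4; mL=-15/4, mR=-45/8; mL+mR=-75/8 → advance -1; mR−mL=-15/8 → turn -1·90°
n=2: pose=(-3,-7,W); sL=120/29, sR=120/29; mL=-120/29, mR=-60/29; mL+mR=-180/29 → advance -1; mR−mL=60/29 → turn +1·90°
n=3: pose=(-2,-7,S); sL=12, sR=20/3; mL=-20/3, mR=-26/3; mL+mR=-46/3 → advance -1; mR−mL=-2 → turn -1·90°

0 8/3 120/37 -120/37 -116/111 -4 -8 W
1 15/2 15/4 -15/4 -45/8 -3 -8 S
2 120/29 120/29 -120/29 -60/29 -3 -7 W
3 12 20/3 -20/3 -26/3 -2 -7 S
final -2 -6 W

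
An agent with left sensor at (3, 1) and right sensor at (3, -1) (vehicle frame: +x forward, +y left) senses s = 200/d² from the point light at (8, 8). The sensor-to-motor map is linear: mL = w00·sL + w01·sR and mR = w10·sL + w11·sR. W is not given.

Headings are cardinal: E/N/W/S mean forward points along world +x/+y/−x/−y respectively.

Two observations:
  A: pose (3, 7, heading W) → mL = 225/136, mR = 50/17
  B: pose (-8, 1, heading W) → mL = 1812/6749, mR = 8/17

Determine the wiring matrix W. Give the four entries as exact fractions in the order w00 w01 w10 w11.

obs A: pose=(3,7,W) → sL=50/17, sR=25/8, mL=225/136, mR=50/17
obs B: pose=(-8,1,W) → sL=8/17, sR=200/397, mL=1812/6749, mR=8/17
sensor matrix S = [[50/17, 25/8], [8/17, 200/397]]; det S = 75/6749
solve [mL_A; mL_B] = S·[w00; w01] and [mR_A; mR_B] = S·[w10; w11]:
  w00 = -1/2, w01 = 1, w10 = 1, w11 = 0

-1/2 1 1 0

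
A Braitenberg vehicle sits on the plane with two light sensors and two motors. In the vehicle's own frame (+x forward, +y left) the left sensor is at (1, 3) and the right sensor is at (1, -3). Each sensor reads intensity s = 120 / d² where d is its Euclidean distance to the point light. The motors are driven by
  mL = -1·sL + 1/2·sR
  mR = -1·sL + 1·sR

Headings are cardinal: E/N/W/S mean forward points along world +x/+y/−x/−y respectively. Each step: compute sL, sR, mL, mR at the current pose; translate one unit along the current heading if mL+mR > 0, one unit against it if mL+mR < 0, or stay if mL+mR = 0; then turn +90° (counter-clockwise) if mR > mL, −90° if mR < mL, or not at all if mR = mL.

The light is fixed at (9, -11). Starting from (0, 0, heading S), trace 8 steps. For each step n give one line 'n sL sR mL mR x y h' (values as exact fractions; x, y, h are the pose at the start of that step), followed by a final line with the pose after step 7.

n=0: pose=(0,0,S); sL=15/17, sR=30/61; mL=-660/1037, mR=-405/1037; mL+mR=-1065/1037 → advance -1; mR−mL=15/61 → turn +1·90°
n=1: pose=(0,1,E); sL=120/289, sR=24/29; mL=-12/8381, mR=3456/8381; mL+mR=3444/8381 → advance +1; mR−mL=12/29 → turn +1·90°
n=2: pose=(1,1,N); sL=12/29, sR=60/97; mL=-294/2813, mR=576/2813; mL+mR=282/2813 → advance +1; mR−mL=30/97 → turn +1·90°
n=3: pose=(1,2,W); sL=120/181, sR=120/337; mL=-29580/60997, mR=-18720/60997; mL+mR=-48300/60997 → advance -1; mR−mL=60/337 → turn +1·90°
n=4: pose=(2,2,S); sL=3/4, sR=30/61; mL=-123/244, mR=-63/244; mL+mR=-93/122 → advance -1; mR−mL=15/61 → turn +1·90°
n=5: pose=(2,3,E); sL=24/65, sR=120/157; mL=132/10205, mR=4032/10205; mL+mR=4164/10205 → advance +1; mR−mL=60/157 → turn +1·90°
n=6: pose=(3,3,N); sL=20/51, sR=20/39; mL=-30/221, mR=80/663; mL+mR=-10/663 → advance -1; mR−mL=10/39 → turn +1·90°
n=7: pose=(3,2,W); sL=120/149, sR=24/61; mL=-5532/9089, mR=-3744/9089; mL+mR=-9276/9089 → advance -1; mR−mL=12/61 → turn +1·90°

0 15/17 30/61 -660/1037 -405/1037 0 0 S
1 120/289 24/29 -12/8381 3456/8381 0 1 E
2 12/29 60/97 -294/2813 576/2813 1 1 N
3 120/181 120/337 -29580/60997 -18720/60997 1 2 W
4 3/4 30/61 -123/244 -63/244 2 2 S
5 24/65 120/157 132/10205 4032/10205 2 3 E
6 20/51 20/39 -30/221 80/663 3 3 N
7 120/149 24/61 -5532/9089 -3744/9089 3 2 W
final 4 2 S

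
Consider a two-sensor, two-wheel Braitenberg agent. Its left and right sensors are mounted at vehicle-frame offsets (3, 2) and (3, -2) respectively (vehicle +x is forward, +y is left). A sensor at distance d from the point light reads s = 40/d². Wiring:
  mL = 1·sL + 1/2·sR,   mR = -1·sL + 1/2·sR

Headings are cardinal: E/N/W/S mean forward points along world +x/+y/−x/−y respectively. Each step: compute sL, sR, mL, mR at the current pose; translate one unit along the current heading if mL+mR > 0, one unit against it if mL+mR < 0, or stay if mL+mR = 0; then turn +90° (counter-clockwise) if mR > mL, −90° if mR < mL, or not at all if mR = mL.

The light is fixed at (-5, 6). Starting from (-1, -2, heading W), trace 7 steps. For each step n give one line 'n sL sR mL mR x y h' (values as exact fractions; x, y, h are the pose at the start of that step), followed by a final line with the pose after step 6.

0 40/101 40/37 3500/3737 540/3737 -1 -2 W
1 20/13 4/5 126/65 -74/65 -2 -2 N
2 40/61 40/117 5900/7137 -3460/7137 -2 -1 E
3 5/17 5/13 215/442 -45/442 -1 -1 S
4 40/101 40/37 3500/3737 540/3737 -1 -2 W
5 20/13 4/5 126/65 -74/65 -2 -2 N
6 40/61 40/117 5900/7137 -3460/7137 -2 -1 E
final -1 -1 S

n=0: pose=(-1,-2,W); sL=40/101, sR=40/37; mL=3500/3737, mR=540/3737; mL+mR=40/37 → advance +1; mR−mL=-80/101 → turn -1·90°
n=1: pose=(-2,-2,N); sL=20/13, sR=4/5; mL=126/65, mR=-74/65; mL+mR=4/5 → advance +1; mR−mL=-40/13 → turn -1·90°
n=2: pose=(-2,-1,E); sL=40/61, sR=40/117; mL=5900/7137, mR=-3460/7137; mL+mR=40/117 → advance +1; mR−mL=-80/61 → turn -1·90°
n=3: pose=(-1,-1,S); sL=5/17, sR=5/13; mL=215/442, mR=-45/442; mL+mR=5/13 → advance +1; mR−mL=-10/17 → turn -1·90°
n=4: pose=(-1,-2,W); sL=40/101, sR=40/37; mL=3500/3737, mR=540/3737; mL+mR=40/37 → advance +1; mR−mL=-80/101 → turn -1·90°
n=5: pose=(-2,-2,N); sL=20/13, sR=4/5; mL=126/65, mR=-74/65; mL+mR=4/5 → advance +1; mR−mL=-40/13 → turn -1·90°
n=6: pose=(-2,-1,E); sL=40/61, sR=40/117; mL=5900/7137, mR=-3460/7137; mL+mR=40/117 → advance +1; mR−mL=-80/61 → turn -1·90°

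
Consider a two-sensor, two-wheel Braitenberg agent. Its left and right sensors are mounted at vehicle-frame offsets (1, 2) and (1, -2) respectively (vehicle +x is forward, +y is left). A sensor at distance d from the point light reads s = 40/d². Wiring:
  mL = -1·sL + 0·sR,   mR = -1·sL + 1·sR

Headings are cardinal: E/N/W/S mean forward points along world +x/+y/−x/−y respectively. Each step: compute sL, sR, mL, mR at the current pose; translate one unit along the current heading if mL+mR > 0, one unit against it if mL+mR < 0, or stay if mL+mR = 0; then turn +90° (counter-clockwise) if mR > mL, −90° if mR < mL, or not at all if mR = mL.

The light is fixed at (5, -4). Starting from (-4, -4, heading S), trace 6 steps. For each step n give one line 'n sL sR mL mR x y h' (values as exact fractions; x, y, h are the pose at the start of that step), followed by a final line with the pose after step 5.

0 4/5 20/61 -4/5 -144/305 -4 -4 S
1 40/73 8/13 -40/73 64/949 -4 -3 E
2 10/37 10/17 -10/37 200/629 -5 -3 N
3 40/121 40/137 -40/121 -640/16577 -5 -2 W
4 4/5 20/61 -4/5 -144/305 -4 -2 S
5 40/89 8/13 -40/89 192/1157 -4 -1 E
final -5 -1 N

n=0: pose=(-4,-4,S); sL=4/5, sR=20/61; mL=-4/5, mR=-144/305; mL+mR=-388/305 → advance -1; mR−mL=20/61 → turn +1·90°
n=1: pose=(-4,-3,E); sL=40/73, sR=8/13; mL=-40/73, mR=64/949; mL+mR=-456/949 → advance -1; mR−mL=8/13 → turn +1·90°
n=2: pose=(-5,-3,N); sL=10/37, sR=10/17; mL=-10/37, mR=200/629; mL+mR=30/629 → advance +1; mR−mL=10/17 → turn +1·90°
n=3: pose=(-5,-2,W); sL=40/121, sR=40/137; mL=-40/121, mR=-640/16577; mL+mR=-6120/16577 → advance -1; mR−mL=40/137 → turn +1·90°
n=4: pose=(-4,-2,S); sL=4/5, sR=20/61; mL=-4/5, mR=-144/305; mL+mR=-388/305 → advance -1; mR−mL=20/61 → turn +1·90°
n=5: pose=(-4,-1,E); sL=40/89, sR=8/13; mL=-40/89, mR=192/1157; mL+mR=-328/1157 → advance -1; mR−mL=8/13 → turn +1·90°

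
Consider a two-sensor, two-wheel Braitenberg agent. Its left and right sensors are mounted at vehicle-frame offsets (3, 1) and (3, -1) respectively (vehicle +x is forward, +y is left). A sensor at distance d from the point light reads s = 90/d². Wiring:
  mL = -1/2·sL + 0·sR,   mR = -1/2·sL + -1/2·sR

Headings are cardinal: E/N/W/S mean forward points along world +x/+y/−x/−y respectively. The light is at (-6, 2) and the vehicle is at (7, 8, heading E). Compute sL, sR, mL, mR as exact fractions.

left sensor world pos  = (10, 9); dL² = 305
right sensor world pos = (10, 7); dR² = 281
sL = 90/305 = 18/61
sR = 90/281 = 90/281
mL = -1/2·sL + 0·sR = -9/61
mR = -1/2·sL + -1/2·sR = -5274/17141

18/61 90/281 -9/61 -5274/17141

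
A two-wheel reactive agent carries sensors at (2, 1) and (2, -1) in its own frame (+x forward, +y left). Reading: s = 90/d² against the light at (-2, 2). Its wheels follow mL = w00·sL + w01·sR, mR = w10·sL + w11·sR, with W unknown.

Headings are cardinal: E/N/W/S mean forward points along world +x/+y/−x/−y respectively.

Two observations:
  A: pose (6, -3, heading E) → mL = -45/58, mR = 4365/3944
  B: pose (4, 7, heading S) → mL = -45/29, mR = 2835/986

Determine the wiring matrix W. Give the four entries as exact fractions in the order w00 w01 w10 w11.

obs A: pose=(6,-3,E) → sL=45/58, sR=45/68, mL=-45/58, mR=4365/3944
obs B: pose=(4,7,S) → sL=45/29, sR=45/17, mL=-45/29, mR=2835/986
sensor matrix S = [[45/58, 45/68], [45/29, 45/17]]; det S = 2025/1972
solve [mL_A; mL_B] = S·[w00; w01] and [mR_A; mR_B] = S·[w10; w11]:
  w00 = -1, w01 = 0, w10 = 1, w11 = 1/2

-1 0 1 1/2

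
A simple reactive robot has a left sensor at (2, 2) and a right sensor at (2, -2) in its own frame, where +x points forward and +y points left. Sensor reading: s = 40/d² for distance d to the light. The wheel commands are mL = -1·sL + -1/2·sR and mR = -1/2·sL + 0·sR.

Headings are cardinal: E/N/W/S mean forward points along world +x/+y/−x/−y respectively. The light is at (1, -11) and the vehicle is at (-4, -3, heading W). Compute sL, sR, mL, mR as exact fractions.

left sensor world pos  = (-6, -5); dL² = 85
right sensor world pos = (-6, -1); dR² = 149
sL = 40/85 = 8/17
sR = 40/149 = 40/149
mL = -1·sL + -1/2·sR = -1532/2533
mR = -1/2·sL + 0·sR = -4/17

8/17 40/149 -1532/2533 -4/17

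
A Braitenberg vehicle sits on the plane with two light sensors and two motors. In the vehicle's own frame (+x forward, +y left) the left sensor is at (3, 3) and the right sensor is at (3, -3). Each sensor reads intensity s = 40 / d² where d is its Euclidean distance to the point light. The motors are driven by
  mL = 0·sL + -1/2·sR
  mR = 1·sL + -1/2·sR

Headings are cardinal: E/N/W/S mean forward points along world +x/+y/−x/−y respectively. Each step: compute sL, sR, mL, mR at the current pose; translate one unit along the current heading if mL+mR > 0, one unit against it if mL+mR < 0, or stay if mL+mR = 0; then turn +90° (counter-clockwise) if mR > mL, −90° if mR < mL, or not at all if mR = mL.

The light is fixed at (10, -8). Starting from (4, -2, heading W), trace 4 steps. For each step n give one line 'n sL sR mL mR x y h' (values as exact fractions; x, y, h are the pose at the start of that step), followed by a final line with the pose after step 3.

n=0: pose=(4,-2,W); sL=4/9, sR=20/81; mL=-10/81, mR=26/81; mL+mR=16/81 → advance +1; mR−mL=4/9 → turn +1·90°
n=1: pose=(3,-2,S); sL=8/5, sR=40/109; mL=-20/109, mR=772/545; mL+mR=672/545 → advance +1; mR−mL=8/5 → turn +1·90°
n=2: pose=(3,-3,E); sL=1/2, sR=2; mL=-1, mR=-1/2; mL+mR=-3/2 → advance -1; mR−mL=1/2 → turn +1·90°
n=3: pose=(2,-3,N); sL=8/37, sR=40/89; mL=-20/89, mR=-28/3293; mL+mR=-768/3293 → advance -1; mR−mL=8/37 → turn +1·90°

0 4/9 20/81 -10/81 26/81 4 -2 W
1 8/5 40/109 -20/109 772/545 3 -2 S
2 1/2 2 -1 -1/2 3 -3 E
3 8/37 40/89 -20/89 -28/3293 2 -3 N
final 2 -4 W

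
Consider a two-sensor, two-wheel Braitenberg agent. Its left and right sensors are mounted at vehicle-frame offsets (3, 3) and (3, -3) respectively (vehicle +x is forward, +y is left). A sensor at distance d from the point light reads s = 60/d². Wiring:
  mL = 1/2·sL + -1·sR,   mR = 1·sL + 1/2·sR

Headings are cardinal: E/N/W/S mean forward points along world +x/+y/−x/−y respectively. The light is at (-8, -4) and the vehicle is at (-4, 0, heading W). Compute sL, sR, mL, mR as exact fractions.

left sensor world pos  = (-7, -3); dL² = 2
right sensor world pos = (-7, 3); dR² = 50
sL = 60/2 = 30
sR = 60/50 = 6/5
mL = 1/2·sL + -1·sR = 69/5
mR = 1·sL + 1/2·sR = 153/5

30 6/5 69/5 153/5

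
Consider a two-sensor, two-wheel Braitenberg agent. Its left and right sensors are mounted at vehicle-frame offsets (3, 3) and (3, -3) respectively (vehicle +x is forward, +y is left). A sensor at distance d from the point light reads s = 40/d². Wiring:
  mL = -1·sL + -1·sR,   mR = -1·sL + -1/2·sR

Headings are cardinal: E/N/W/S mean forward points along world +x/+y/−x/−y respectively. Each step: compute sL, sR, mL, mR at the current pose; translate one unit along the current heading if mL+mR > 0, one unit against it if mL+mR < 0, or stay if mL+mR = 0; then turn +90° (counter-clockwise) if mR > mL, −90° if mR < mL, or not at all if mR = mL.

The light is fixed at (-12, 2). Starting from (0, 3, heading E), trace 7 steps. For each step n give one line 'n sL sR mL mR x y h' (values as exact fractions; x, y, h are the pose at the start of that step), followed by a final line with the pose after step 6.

0 40/241 40/229 -18800/55189 -13980/55189 0 3 E
1 1/2 10/53 -73/106 -63/106 -1 3 N
2 40/73 40/73 -80/73 -60/73 -1 2 W
3 20/117 4/9 -8/13 -46/117 0 2 S
4 40/241 40/229 -18800/55189 -13980/55189 0 3 E
5 1/2 10/53 -73/106 -63/106 -1 3 N
6 40/73 40/73 -80/73 -60/73 -1 2 W
final 0 2 S

n=0: pose=(0,3,E); sL=40/241, sR=40/229; mL=-18800/55189, mR=-13980/55189; mL+mR=-32780/55189 → advance -1; mR−mL=20/229 → turn +1·90°
n=1: pose=(-1,3,N); sL=1/2, sR=10/53; mL=-73/106, mR=-63/106; mL+mR=-68/53 → advance -1; mR−mL=5/53 → turn +1·90°
n=2: pose=(-1,2,W); sL=40/73, sR=40/73; mL=-80/73, mR=-60/73; mL+mR=-140/73 → advance -1; mR−mL=20/73 → turn +1·90°
n=3: pose=(0,2,S); sL=20/117, sR=4/9; mL=-8/13, mR=-46/117; mL+mR=-118/117 → advance -1; mR−mL=2/9 → turn +1·90°
n=4: pose=(0,3,E); sL=40/241, sR=40/229; mL=-18800/55189, mR=-13980/55189; mL+mR=-32780/55189 → advance -1; mR−mL=20/229 → turn +1·90°
n=5: pose=(-1,3,N); sL=1/2, sR=10/53; mL=-73/106, mR=-63/106; mL+mR=-68/53 → advance -1; mR−mL=5/53 → turn +1·90°
n=6: pose=(-1,2,W); sL=40/73, sR=40/73; mL=-80/73, mR=-60/73; mL+mR=-140/73 → advance -1; mR−mL=20/73 → turn +1·90°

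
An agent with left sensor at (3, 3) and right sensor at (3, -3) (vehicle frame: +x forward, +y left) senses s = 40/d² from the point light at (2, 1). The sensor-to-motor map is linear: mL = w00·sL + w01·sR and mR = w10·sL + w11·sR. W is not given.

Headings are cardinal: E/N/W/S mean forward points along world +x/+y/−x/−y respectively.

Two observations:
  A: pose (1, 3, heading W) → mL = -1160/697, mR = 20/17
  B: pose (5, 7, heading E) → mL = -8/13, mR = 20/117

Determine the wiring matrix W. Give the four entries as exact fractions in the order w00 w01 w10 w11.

-1/2 -1/2 1/2 0

obs A: pose=(1,3,W) → sL=40/17, sR=40/41, mL=-1160/697, mR=20/17
obs B: pose=(5,7,E) → sL=40/117, sR=8/9, mL=-8/13, mR=20/117
sensor matrix S = [[40/17, 40/41], [40/117, 8/9]]; det S = 143360/81549
solve [mL_A; mL_B] = S·[w00; w01] and [mR_A; mR_B] = S·[w10; w11]:
  w00 = -1/2, w01 = -1/2, w10 = 1/2, w11 = 0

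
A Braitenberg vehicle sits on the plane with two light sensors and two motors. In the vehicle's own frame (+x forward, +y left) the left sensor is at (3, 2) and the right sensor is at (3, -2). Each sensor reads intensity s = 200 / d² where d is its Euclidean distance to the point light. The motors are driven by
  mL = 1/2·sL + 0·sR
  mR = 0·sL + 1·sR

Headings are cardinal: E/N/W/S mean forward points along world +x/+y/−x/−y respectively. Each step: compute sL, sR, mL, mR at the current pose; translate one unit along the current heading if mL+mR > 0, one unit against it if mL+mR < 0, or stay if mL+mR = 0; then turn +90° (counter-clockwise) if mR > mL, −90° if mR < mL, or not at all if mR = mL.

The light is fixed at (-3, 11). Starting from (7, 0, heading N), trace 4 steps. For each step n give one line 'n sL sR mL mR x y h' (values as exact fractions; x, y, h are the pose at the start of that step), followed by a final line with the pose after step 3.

0 25/16 25/26 25/32 25/26 7 0 N
1 200/193 200/113 100/193 200/113 7 1 W
2 20/29 100/109 10/29 100/109 6 1 S
3 8/9 200/313 4/9 200/313 6 0 E
final 7 0 N

n=0: pose=(7,0,N); sL=25/16, sR=25/26; mL=25/32, mR=25/26; mL+mR=725/416 → advance +1; mR−mL=75/416 → turn +1·90°
n=1: pose=(7,1,W); sL=200/193, sR=200/113; mL=100/193, mR=200/113; mL+mR=49900/21809 → advance +1; mR−mL=27300/21809 → turn +1·90°
n=2: pose=(6,1,S); sL=20/29, sR=100/109; mL=10/29, mR=100/109; mL+mR=3990/3161 → advance +1; mR−mL=1810/3161 → turn +1·90°
n=3: pose=(6,0,E); sL=8/9, sR=200/313; mL=4/9, mR=200/313; mL+mR=3052/2817 → advance +1; mR−mL=548/2817 → turn +1·90°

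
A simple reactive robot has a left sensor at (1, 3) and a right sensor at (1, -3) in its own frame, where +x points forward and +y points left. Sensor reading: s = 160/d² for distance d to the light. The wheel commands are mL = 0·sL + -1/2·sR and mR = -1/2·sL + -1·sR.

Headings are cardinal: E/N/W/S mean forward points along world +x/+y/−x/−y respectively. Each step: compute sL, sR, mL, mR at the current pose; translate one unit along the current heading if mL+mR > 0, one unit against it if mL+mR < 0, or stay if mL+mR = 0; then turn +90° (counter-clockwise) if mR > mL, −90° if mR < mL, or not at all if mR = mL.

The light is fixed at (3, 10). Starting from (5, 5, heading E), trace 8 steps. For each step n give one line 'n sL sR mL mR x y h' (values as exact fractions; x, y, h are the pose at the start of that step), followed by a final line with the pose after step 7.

0 160/13 160/73 -80/73 -7920/949 5 5 E
1 40/13 4 -2 -72/13 4 5 S
2 160/49 160 -80 -7920/49 4 6 W
3 16 80/17 -40/17 -216/17 5 6 N
4 160/13 160/73 -80/73 -7920/949 5 5 E
5 40/13 4 -2 -72/13 4 5 S
6 160/49 160 -80 -7920/49 4 6 W
7 16 80/17 -40/17 -216/17 5 6 N
final 5 5 E

n=0: pose=(5,5,E); sL=160/13, sR=160/73; mL=-80/73, mR=-7920/949; mL+mR=-8960/949 → advance -1; mR−mL=-6880/949 → turn -1·90°
n=1: pose=(4,5,S); sL=40/13, sR=4; mL=-2, mR=-72/13; mL+mR=-98/13 → advance -1; mR−mL=-46/13 → turn -1·90°
n=2: pose=(4,6,W); sL=160/49, sR=160; mL=-80, mR=-7920/49; mL+mR=-11840/49 → advance -1; mR−mL=-4000/49 → turn -1·90°
n=3: pose=(5,6,N); sL=16, sR=80/17; mL=-40/17, mR=-216/17; mL+mR=-256/17 → advance -1; mR−mL=-176/17 → turn -1·90°
n=4: pose=(5,5,E); sL=160/13, sR=160/73; mL=-80/73, mR=-7920/949; mL+mR=-8960/949 → advance -1; mR−mL=-6880/949 → turn -1·90°
n=5: pose=(4,5,S); sL=40/13, sR=4; mL=-2, mR=-72/13; mL+mR=-98/13 → advance -1; mR−mL=-46/13 → turn -1·90°
n=6: pose=(4,6,W); sL=160/49, sR=160; mL=-80, mR=-7920/49; mL+mR=-11840/49 → advance -1; mR−mL=-4000/49 → turn -1·90°
n=7: pose=(5,6,N); sL=16, sR=80/17; mL=-40/17, mR=-216/17; mL+mR=-256/17 → advance -1; mR−mL=-176/17 → turn -1·90°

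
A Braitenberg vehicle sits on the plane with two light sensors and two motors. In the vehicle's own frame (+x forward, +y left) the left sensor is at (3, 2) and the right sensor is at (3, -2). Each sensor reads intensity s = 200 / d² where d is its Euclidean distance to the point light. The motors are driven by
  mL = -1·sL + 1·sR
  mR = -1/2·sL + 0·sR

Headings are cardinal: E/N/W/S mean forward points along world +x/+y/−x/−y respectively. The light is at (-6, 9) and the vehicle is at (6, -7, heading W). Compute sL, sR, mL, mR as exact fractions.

left sensor world pos  = (3, -9); dL² = 405
right sensor world pos = (3, -5); dR² = 277
sL = 200/405 = 40/81
sR = 200/277 = 200/277
mL = -1·sL + 1·sR = 5120/22437
mR = -1/2·sL + 0·sR = -20/81

40/81 200/277 5120/22437 -20/81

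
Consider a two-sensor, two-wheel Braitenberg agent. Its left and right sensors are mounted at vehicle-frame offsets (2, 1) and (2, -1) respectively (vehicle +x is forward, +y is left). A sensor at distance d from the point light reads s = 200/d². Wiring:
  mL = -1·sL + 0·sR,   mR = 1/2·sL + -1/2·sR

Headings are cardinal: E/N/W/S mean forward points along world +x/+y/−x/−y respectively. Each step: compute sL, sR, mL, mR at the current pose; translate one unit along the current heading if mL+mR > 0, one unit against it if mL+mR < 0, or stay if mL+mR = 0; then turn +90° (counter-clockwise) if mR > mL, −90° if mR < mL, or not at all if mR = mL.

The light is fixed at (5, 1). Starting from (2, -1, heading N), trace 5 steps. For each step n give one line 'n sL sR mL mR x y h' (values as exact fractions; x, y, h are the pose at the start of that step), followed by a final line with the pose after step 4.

0 25/2 50 -25/2 -75/4 2 -1 N
1 40 200/17 -40 240/17 2 -2 E
2 100/13 20 -100/13 -80/13 1 -2 N
3 200/61 40/9 -200/61 -320/549 1 -3 W
4 5 50/13 -5 15/26 2 -3 S
final 2 -2 E

n=0: pose=(2,-1,N); sL=25/2, sR=50; mL=-25/2, mR=-75/4; mL+mR=-125/4 → advance -1; mR−mL=-25/4 → turn -1·90°
n=1: pose=(2,-2,E); sL=40, sR=200/17; mL=-40, mR=240/17; mL+mR=-440/17 → advance -1; mR−mL=920/17 → turn +1·90°
n=2: pose=(1,-2,N); sL=100/13, sR=20; mL=-100/13, mR=-80/13; mL+mR=-180/13 → advance -1; mR−mL=20/13 → turn +1·90°
n=3: pose=(1,-3,W); sL=200/61, sR=40/9; mL=-200/61, mR=-320/549; mL+mR=-2120/549 → advance -1; mR−mL=1480/549 → turn +1·90°
n=4: pose=(2,-3,S); sL=5, sR=50/13; mL=-5, mR=15/26; mL+mR=-115/26 → advance -1; mR−mL=145/26 → turn +1·90°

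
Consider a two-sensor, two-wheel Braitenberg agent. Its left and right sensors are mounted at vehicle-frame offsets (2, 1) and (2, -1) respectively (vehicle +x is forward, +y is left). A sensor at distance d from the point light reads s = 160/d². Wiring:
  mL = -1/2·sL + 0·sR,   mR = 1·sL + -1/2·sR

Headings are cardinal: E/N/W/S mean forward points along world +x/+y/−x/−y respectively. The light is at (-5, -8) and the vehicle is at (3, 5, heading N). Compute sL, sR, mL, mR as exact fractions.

left sensor world pos  = (2, 7); dL² = 274
right sensor world pos = (4, 7); dR² = 306
sL = 160/274 = 80/137
sR = 160/306 = 80/153
mL = -1/2·sL + 0·sR = -40/137
mR = 1·sL + -1/2·sR = 6760/20961

80/137 80/153 -40/137 6760/20961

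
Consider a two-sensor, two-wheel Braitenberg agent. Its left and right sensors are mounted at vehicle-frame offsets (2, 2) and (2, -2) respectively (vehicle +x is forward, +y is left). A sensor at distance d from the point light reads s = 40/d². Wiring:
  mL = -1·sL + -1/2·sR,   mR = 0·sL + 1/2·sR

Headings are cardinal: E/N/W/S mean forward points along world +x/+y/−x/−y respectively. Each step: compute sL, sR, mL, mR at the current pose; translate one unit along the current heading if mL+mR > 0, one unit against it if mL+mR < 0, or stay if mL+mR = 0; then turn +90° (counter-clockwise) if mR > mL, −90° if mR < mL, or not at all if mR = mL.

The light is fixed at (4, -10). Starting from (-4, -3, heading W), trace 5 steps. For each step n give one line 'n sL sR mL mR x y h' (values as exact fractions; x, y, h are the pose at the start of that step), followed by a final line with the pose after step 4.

n=0: pose=(-4,-3,W); sL=8/25, sR=40/181; mL=-1948/4525, mR=20/181; mL+mR=-8/25 → advance -1; mR−mL=2448/4525 → turn +1·90°
n=1: pose=(-3,-3,S); sL=4/5, sR=20/53; mL=-262/265, mR=10/53; mL+mR=-4/5 → advance -1; mR−mL=312/265 → turn +1·90°
n=2: pose=(-3,-2,E); sL=8/25, sR=40/61; mL=-988/1525, mR=20/61; mL+mR=-8/25 → advance -1; mR−mL=1488/1525 → turn +1·90°
n=3: pose=(-4,-2,N); sL=1/5, sR=5/17; mL=-59/170, mR=5/34; mL+mR=-1/5 → advance -1; mR−mL=42/85 → turn +1·90°
n=4: pose=(-4,-3,W); sL=8/25, sR=40/181; mL=-1948/4525, mR=20/181; mL+mR=-8/25 → advance -1; mR−mL=2448/4525 → turn +1·90°

0 8/25 40/181 -1948/4525 20/181 -4 -3 W
1 4/5 20/53 -262/265 10/53 -3 -3 S
2 8/25 40/61 -988/1525 20/61 -3 -2 E
3 1/5 5/17 -59/170 5/34 -4 -2 N
4 8/25 40/181 -1948/4525 20/181 -4 -3 W
final -3 -3 S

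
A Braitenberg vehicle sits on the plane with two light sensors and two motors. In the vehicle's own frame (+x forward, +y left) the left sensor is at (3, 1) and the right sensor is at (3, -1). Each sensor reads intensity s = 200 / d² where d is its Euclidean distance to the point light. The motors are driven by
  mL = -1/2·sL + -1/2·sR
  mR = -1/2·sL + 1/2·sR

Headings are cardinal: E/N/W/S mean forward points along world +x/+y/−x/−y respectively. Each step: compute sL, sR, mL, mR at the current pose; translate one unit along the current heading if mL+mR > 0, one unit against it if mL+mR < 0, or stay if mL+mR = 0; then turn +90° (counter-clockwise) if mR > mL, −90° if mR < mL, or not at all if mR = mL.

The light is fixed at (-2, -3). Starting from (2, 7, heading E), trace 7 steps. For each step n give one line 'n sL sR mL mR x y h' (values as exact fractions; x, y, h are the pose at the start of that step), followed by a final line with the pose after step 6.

n=0: pose=(2,7,E); sL=20/17, sR=20/13; mL=-300/221, mR=40/221; mL+mR=-20/17 → advance -1; mR−mL=20/13 → turn +1·90°
n=1: pose=(1,7,N); sL=200/173, sR=40/37; mL=-7160/6401, mR=-240/6401; mL+mR=-200/173 → advance -1; mR−mL=40/37 → turn +1·90°
n=2: pose=(1,6,W); sL=25/8, sR=2; mL=-41/16, mR=-9/16; mL+mR=-25/8 → advance -1; mR−mL=2 → turn +1·90°
n=3: pose=(2,6,S); sL=200/61, sR=40/9; mL=-2120/549, mR=320/549; mL+mR=-200/61 → advance -1; mR−mL=40/9 → turn +1·90°
n=4: pose=(2,7,E); sL=20/17, sR=20/13; mL=-300/221, mR=40/221; mL+mR=-20/17 → advance -1; mR−mL=20/13 → turn +1·90°
n=5: pose=(1,7,N); sL=200/173, sR=40/37; mL=-7160/6401, mR=-240/6401; mL+mR=-200/173 → advance -1; mR−mL=40/37 → turn +1·90°
n=6: pose=(1,6,W); sL=25/8, sR=2; mL=-41/16, mR=-9/16; mL+mR=-25/8 → advance -1; mR−mL=2 → turn +1·90°

0 20/17 20/13 -300/221 40/221 2 7 E
1 200/173 40/37 -7160/6401 -240/6401 1 7 N
2 25/8 2 -41/16 -9/16 1 6 W
3 200/61 40/9 -2120/549 320/549 2 6 S
4 20/17 20/13 -300/221 40/221 2 7 E
5 200/173 40/37 -7160/6401 -240/6401 1 7 N
6 25/8 2 -41/16 -9/16 1 6 W
final 2 6 S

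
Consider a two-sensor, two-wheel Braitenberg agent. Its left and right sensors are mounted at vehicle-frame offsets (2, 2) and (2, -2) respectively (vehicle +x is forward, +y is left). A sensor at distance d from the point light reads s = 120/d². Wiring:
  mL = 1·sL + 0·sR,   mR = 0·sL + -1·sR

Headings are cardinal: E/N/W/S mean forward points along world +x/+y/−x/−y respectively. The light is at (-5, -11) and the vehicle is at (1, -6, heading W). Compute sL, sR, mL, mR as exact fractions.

left sensor world pos  = (-1, -8); dL² = 25
right sensor world pos = (-1, -4); dR² = 65
sL = 120/25 = 24/5
sR = 120/65 = 24/13
mL = 1·sL + 0·sR = 24/5
mR = 0·sL + -1·sR = -24/13

24/5 24/13 24/5 -24/13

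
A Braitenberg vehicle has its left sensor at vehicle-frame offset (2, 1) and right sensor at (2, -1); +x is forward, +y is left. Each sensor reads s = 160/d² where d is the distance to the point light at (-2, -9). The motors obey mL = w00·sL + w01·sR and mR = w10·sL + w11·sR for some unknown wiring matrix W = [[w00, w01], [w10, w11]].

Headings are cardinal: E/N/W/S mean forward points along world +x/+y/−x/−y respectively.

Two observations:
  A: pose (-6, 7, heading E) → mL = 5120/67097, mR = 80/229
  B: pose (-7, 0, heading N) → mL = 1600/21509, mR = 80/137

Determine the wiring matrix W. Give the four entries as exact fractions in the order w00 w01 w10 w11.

obs A: pose=(-6,7,E) → sL=160/293, sR=160/229, mL=5120/67097, mR=80/229
obs B: pose=(-7,0,N) → sL=160/157, sR=160/137, mL=1600/21509, mR=80/137
sensor matrix S = [[160/293, 160/229], [160/157, 160/137]]; det S = -107212800/1443189373
solve [mL_A; mL_B] = S·[w00; w01] and [mR_A; mR_B] = S·[w10; w11]:
  w00 = -1/2, w01 = 1/2, w10 = 0, w11 = 1/2

-1/2 1/2 0 1/2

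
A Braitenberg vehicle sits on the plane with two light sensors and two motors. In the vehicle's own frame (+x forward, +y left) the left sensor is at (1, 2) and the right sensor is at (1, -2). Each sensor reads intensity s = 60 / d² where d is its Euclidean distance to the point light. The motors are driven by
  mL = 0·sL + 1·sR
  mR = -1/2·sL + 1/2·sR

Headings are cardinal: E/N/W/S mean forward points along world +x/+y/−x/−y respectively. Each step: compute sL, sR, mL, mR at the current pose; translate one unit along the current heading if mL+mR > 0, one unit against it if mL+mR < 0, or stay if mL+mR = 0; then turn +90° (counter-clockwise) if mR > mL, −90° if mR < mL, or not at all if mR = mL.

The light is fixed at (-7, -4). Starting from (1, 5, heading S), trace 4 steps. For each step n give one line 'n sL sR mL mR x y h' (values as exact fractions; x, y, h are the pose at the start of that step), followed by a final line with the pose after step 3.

n=0: pose=(1,5,S); sL=15/41, sR=3/5; mL=3/5, mR=24/205; mL+mR=147/205 → advance +1; mR−mL=-99/205 → turn -1·90°
n=1: pose=(1,4,W); sL=12/17, sR=60/149; mL=60/149, mR=-384/2533; mL+mR=636/2533 → advance +1; mR−mL=-1404/2533 → turn -1·90°
n=2: pose=(0,4,N); sL=30/53, sR=10/27; mL=10/27, mR=-140/1431; mL+mR=130/477 → advance +1; mR−mL=-670/1431 → turn -1·90°
n=3: pose=(0,5,E); sL=12/37, sR=60/113; mL=60/113, mR=432/4181; mL+mR=2652/4181 → advance +1; mR−mL=-1788/4181 → turn -1·90°

0 15/41 3/5 3/5 24/205 1 5 S
1 12/17 60/149 60/149 -384/2533 1 4 W
2 30/53 10/27 10/27 -140/1431 0 4 N
3 12/37 60/113 60/113 432/4181 0 5 E
final 1 5 S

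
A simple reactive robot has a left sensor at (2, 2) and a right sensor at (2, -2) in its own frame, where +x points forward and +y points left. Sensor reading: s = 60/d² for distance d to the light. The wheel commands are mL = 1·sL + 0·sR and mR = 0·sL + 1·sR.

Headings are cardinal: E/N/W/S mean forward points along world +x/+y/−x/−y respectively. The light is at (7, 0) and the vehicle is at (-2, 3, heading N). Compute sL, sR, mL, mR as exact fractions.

left sensor world pos  = (-4, 5); dL² = 146
right sensor world pos = (0, 5); dR² = 74
sL = 60/146 = 30/73
sR = 60/74 = 30/37
mL = 1·sL + 0·sR = 30/73
mR = 0·sL + 1·sR = 30/37

30/73 30/37 30/73 30/37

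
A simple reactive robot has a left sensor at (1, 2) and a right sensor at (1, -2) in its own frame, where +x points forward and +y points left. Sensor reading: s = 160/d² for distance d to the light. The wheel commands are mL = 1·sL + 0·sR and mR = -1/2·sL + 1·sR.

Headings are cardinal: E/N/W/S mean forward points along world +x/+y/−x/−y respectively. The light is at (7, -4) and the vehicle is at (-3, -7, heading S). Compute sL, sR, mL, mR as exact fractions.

2 1 2 0

left sensor world pos  = (-1, -8); dL² = 80
right sensor world pos = (-5, -8); dR² = 160
sL = 160/80 = 2
sR = 160/160 = 1
mL = 1·sL + 0·sR = 2
mR = -1/2·sL + 1·sR = 0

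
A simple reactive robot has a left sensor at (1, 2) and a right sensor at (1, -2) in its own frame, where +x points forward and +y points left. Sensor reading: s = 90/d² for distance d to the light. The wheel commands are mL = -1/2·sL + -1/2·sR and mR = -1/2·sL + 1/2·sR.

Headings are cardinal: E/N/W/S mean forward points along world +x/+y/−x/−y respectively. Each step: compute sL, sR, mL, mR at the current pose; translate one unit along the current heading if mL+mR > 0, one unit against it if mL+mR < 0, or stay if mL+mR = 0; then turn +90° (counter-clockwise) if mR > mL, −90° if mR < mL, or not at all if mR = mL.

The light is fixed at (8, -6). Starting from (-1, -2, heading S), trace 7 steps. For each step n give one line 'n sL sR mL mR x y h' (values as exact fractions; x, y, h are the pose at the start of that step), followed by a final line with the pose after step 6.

n=0: pose=(-1,-2,S); sL=45/29, sR=9/13; mL=-423/377, mR=-162/377; mL+mR=-45/29 → advance -1; mR−mL=9/13 → turn +1·90°
n=1: pose=(-1,-1,E); sL=90/113, sR=90/73; mL=-8370/8249, mR=1800/8249; mL+mR=-90/113 → advance -1; mR−mL=90/73 → turn +1·90°
n=2: pose=(-2,-1,N); sL=1/2, sR=9/10; mL=-7/10, mR=1/5; mL+mR=-1/2 → advance -1; mR−mL=9/10 → turn +1·90°
n=3: pose=(-2,-2,W); sL=18/25, sR=90/157; mL=-2538/3925, mR=-288/3925; mL+mR=-18/25 → advance -1; mR−mL=90/157 → turn +1·90°
n=4: pose=(-1,-2,S); sL=45/29, sR=9/13; mL=-423/377, mR=-162/377; mL+mR=-45/29 → advance -1; mR−mL=9/13 → turn +1·90°
n=5: pose=(-1,-1,E); sL=90/113, sR=90/73; mL=-8370/8249, mR=1800/8249; mL+mR=-90/113 → advance -1; mR−mL=90/73 → turn +1·90°
n=6: pose=(-2,-1,N); sL=1/2, sR=9/10; mL=-7/10, mR=1/5; mL+mR=-1/2 → advance -1; mR−mL=9/10 → turn +1·90°

0 45/29 9/13 -423/377 -162/377 -1 -2 S
1 90/113 90/73 -8370/8249 1800/8249 -1 -1 E
2 1/2 9/10 -7/10 1/5 -2 -1 N
3 18/25 90/157 -2538/3925 -288/3925 -2 -2 W
4 45/29 9/13 -423/377 -162/377 -1 -2 S
5 90/113 90/73 -8370/8249 1800/8249 -1 -1 E
6 1/2 9/10 -7/10 1/5 -2 -1 N
final -2 -2 W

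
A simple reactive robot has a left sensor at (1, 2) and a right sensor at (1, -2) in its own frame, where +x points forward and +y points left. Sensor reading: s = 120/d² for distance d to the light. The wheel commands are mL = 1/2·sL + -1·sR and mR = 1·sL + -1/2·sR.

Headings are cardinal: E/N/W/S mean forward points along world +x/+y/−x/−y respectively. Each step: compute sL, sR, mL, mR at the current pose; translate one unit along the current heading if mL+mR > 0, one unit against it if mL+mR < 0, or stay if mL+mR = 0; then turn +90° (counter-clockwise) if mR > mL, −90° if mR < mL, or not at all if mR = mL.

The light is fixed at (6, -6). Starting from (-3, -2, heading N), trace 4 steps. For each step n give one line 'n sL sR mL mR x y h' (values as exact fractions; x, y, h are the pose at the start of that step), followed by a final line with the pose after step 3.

n=0: pose=(-3,-2,N); sL=60/73, sR=60/37; mL=-3270/2701, mR=30/2701; mL+mR=-3240/2701 → advance -1; mR−mL=3300/2701 → turn +1·90°
n=1: pose=(-3,-3,W); sL=120/101, sR=24/25; mL=-924/2525, mR=1788/2525; mL+mR=864/2525 → advance +1; mR−mL=2712/2525 → turn +1·90°
n=2: pose=(-4,-3,S); sL=30/17, sR=30/37; mL=45/629, mR=855/629; mL+mR=900/629 → advance +1; mR−mL=810/629 → turn +1·90°
n=3: pose=(-4,-4,E); sL=120/97, sR=40/27; mL=-2260/2619, mR=1300/2619; mL+mR=-320/873 → advance -1; mR−mL=3560/2619 → turn +1·90°

0 60/73 60/37 -3270/2701 30/2701 -3 -2 N
1 120/101 24/25 -924/2525 1788/2525 -3 -3 W
2 30/17 30/37 45/629 855/629 -4 -3 S
3 120/97 40/27 -2260/2619 1300/2619 -4 -4 E
final -5 -4 N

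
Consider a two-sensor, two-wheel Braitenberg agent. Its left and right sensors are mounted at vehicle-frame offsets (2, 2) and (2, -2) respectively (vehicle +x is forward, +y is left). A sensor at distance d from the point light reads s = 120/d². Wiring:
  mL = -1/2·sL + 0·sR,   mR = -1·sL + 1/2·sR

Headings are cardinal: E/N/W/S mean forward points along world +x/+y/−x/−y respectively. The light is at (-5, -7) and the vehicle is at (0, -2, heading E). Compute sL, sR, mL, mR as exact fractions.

left sensor world pos  = (2, 0); dL² = 98
right sensor world pos = (2, -4); dR² = 58
sL = 120/98 = 60/49
sR = 120/58 = 60/29
mL = -1/2·sL + 0·sR = -30/49
mR = -1·sL + 1/2·sR = -270/1421

60/49 60/29 -30/49 -270/1421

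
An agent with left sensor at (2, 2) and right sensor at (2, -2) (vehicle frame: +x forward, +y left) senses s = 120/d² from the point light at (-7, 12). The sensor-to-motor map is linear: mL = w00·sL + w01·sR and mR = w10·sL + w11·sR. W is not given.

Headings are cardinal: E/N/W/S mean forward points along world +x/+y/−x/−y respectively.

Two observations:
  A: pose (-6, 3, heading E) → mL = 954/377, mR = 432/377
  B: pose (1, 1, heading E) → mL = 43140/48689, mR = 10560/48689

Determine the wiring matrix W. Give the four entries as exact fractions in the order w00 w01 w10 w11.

1 1/2 1 -1

obs A: pose=(-6,3,E) → sL=60/29, sR=12/13, mL=954/377, mR=432/377
obs B: pose=(1,1,E) → sL=120/181, sR=120/269, mL=43140/48689, mR=10560/48689
sensor matrix S = [[60/29, 12/13], [120/181, 120/269]]; det S = 5708160/18355753
solve [mL_A; mL_B] = S·[w00; w01] and [mR_A; mR_B] = S·[w10; w11]:
  w00 = 1, w01 = 1/2, w10 = 1, w11 = -1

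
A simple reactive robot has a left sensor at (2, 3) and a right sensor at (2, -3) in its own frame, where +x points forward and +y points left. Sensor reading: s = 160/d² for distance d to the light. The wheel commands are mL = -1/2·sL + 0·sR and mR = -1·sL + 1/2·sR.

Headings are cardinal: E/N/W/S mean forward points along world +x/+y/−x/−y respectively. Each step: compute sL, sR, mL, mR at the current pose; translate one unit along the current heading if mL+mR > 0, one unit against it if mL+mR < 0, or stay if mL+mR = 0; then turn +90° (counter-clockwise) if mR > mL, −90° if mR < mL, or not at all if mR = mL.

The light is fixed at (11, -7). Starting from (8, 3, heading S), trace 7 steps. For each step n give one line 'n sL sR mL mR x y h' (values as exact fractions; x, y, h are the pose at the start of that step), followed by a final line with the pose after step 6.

n=0: pose=(8,3,S); sL=5/2, sR=8/5; mL=-5/4, mR=-17/10; mL+mR=-59/20 → advance -1; mR−mL=-9/20 → turn -1·90°
n=1: pose=(8,4,W); sL=160/89, sR=160/221; mL=-80/89, mR=-28240/19669; mL+mR=-45920/19669 → advance -1; mR−mL=-10560/19669 → turn -1·90°
n=2: pose=(9,4,N); sL=80/97, sR=16/17; mL=-40/97, mR=-584/1649; mL+mR=-1264/1649 → advance -1; mR−mL=96/1649 → turn +1·90°
n=3: pose=(9,3,W); sL=32/13, sR=32/37; mL=-16/13, mR=-976/481; mL+mR=-1568/481 → advance -1; mR−mL=-384/481 → turn -1·90°
n=4: pose=(10,3,N); sL=1, sR=40/37; mL=-1/2, mR=-17/37; mL+mR=-71/74 → advance -1; mR−mL=3/74 → turn +1·90°
n=5: pose=(10,2,W); sL=32/9, sR=160/153; mL=-16/9, mR=-464/153; mL+mR=-736/153 → advance -1; mR−mL=-64/51 → turn -1·90°
n=6: pose=(11,2,N); sL=16/13, sR=16/13; mL=-8/13, mR=-8/13; mL+mR=-16/13 → advance -1; mR−mL=0 → turn +0·90°

0 5/2 8/5 -5/4 -17/10 8 3 S
1 160/89 160/221 -80/89 -28240/19669 8 4 W
2 80/97 16/17 -40/97 -584/1649 9 4 N
3 32/13 32/37 -16/13 -976/481 9 3 W
4 1 40/37 -1/2 -17/37 10 3 N
5 32/9 160/153 -16/9 -464/153 10 2 W
6 16/13 16/13 -8/13 -8/13 11 2 N
final 11 1 N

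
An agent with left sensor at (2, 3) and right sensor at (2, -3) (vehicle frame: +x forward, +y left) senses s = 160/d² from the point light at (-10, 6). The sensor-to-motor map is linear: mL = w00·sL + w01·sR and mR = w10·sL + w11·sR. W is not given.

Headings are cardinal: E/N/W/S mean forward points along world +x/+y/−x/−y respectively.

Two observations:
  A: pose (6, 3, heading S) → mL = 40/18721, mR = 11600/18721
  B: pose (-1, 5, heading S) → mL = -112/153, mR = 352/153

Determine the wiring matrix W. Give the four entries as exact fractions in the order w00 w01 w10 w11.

1 -1/2 1/2 1/2

obs A: pose=(6,3,S) → sL=80/193, sR=80/97, mL=40/18721, mR=11600/18721
obs B: pose=(-1,5,S) → sL=160/153, sR=32/9, mL=-112/153, mR=352/153
sensor matrix S = [[80/193, 80/97], [160/153, 32/9]]; det S = 194560/318257
solve [mL_A; mL_B] = S·[w00; w01] and [mR_A; mR_B] = S·[w10; w11]:
  w00 = 1, w01 = -1/2, w10 = 1/2, w11 = 1/2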